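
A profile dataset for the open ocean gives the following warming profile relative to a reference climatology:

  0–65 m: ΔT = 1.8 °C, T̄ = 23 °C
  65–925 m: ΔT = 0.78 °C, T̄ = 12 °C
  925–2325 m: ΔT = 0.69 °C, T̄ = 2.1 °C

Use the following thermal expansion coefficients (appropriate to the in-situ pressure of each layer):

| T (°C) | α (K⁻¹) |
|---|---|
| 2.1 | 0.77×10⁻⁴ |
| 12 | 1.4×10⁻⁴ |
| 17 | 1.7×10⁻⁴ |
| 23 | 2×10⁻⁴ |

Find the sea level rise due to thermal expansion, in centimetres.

about 19.2 cm

Layer 1 at 23 °C → α = 2×10⁻⁴ K⁻¹
Layer 2 at 12 °C → α = 1.4×10⁻⁴ K⁻¹
Layer 3 at 2.1 °C → α = 0.77×10⁻⁴ K⁻¹
0–65 m: 2×10⁻⁴ × 65 × 1.8 = 0.02340 m
Layer 2: 860 × 0.78 × 1.4×10⁻⁴ = 0.093912 m
0.77×10⁻⁴ × 0.69 × 1400 = 0.074382 m
Δh = 0.02340 + 0.093912 + 0.074382 = 0.191694 m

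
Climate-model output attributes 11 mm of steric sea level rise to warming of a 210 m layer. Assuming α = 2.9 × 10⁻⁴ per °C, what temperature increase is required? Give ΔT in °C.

ΔT = Δh/(αH) = 0.011 / (2.9×10⁻⁴ × 210) ≈ 0.1806 °C

0.18 °C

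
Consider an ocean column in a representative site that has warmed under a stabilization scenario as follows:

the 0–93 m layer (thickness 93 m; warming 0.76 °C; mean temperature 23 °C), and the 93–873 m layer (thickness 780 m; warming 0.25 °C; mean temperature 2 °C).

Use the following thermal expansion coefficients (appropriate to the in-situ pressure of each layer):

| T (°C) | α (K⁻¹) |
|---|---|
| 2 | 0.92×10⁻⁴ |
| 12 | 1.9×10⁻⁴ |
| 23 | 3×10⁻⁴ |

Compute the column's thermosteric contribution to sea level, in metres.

about 0.0391 m

Layer 1 at 23 °C → α = 3×10⁻⁴ K⁻¹
Layer 2 at 2 °C → α = 0.92×10⁻⁴ K⁻¹
0–93 m: 0.76 × 3×10⁻⁴ × 93 = 0.021204 m
Layer 2: 0.92×10⁻⁴ × 0.25 × 780 = 0.01794 m
Δh = 0.021204 + 0.01794 = 0.039144 m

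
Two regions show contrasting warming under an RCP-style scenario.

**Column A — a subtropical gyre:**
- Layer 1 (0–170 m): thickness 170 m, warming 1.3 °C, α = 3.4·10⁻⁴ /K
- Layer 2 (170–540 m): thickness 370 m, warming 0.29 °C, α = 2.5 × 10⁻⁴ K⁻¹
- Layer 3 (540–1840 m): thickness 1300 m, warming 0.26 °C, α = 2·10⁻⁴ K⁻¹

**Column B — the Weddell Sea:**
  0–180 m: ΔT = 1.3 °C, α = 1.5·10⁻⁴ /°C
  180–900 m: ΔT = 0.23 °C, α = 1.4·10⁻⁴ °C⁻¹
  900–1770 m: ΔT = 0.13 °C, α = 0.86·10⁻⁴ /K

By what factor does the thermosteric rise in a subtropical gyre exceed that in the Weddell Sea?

A 170 × 1.3 × 3.4×10⁻⁴ = 0.07514 m
A Layer 2: 2.5×10⁻⁴ × 370 × 0.29 = 0.026825 m
A 540–1840 m: 0.26 × 2×10⁻⁴ × 1300 = 0.06760 m
A total: 0.169565 m
B Layer 1: 180 × 1.3 × 1.5×10⁻⁴ = 0.03510 m
B 180–900 m: 720 × 1.4×10⁻⁴ × 0.23 = 0.023184 m
B 900–1770 m: 0.13 × 0.86×10⁻⁴ × 870 = 0.0097266 m
B total: 0.0680106 m
Ratio: 0.169565 / 0.0680106 ≈ 2.493

2.49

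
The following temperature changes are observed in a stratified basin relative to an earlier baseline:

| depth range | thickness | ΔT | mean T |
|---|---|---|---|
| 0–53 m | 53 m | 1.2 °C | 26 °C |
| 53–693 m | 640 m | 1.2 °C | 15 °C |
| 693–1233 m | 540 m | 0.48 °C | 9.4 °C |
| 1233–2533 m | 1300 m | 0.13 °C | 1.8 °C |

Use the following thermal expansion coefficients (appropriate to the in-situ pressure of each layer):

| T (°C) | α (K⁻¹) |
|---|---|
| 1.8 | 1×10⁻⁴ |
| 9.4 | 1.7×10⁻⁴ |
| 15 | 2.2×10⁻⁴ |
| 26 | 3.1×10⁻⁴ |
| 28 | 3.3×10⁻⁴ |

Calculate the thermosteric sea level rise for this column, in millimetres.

Layer 1 at 26 °C → α = 3.1×10⁻⁴ K⁻¹
Layer 2 at 15 °C → α = 2.2×10⁻⁴ K⁻¹
Layer 3 at 9.4 °C → α = 1.7×10⁻⁴ K⁻¹
Layer 4 at 1.8 °C → α = 1×10⁻⁴ K⁻¹
Layer 1: 3.1×10⁻⁴ × 1.2 × 53 = 0.019716 m
Layer 2: 2.2×10⁻⁴ × 1.2 × 640 = 0.16896 m
Layer 3: 1.7×10⁻⁴ × 540 × 0.48 = 0.044064 m
Layer 4: 1×10⁻⁴ × 1300 × 0.13 = 0.01690 m
Δh = 0.019716 + 0.16896 + 0.044064 + 0.01690 = 0.24964 m ≈ 250 mm

Δh = 250 mm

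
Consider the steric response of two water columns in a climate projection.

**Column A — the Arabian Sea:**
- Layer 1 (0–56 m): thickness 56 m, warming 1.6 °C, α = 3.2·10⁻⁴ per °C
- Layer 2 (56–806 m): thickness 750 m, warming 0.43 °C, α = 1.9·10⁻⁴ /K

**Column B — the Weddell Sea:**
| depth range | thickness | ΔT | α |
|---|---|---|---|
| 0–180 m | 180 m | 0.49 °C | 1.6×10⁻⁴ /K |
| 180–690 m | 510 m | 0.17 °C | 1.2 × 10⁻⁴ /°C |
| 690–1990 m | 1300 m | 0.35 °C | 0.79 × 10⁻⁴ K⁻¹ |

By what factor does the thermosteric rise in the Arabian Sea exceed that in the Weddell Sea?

≈ 1.5×

A 3.2×10⁻⁴ × 1.6 × 56 = 0.028672 m
A 56–806 m: 0.43 × 750 × 1.9×10⁻⁴ = 0.061275 m
A total: 0.089947 m
B 0–180 m: 180 × 1.6×10⁻⁴ × 0.49 = 0.014112 m
B 180–690 m: 510 × 1.2×10⁻⁴ × 0.17 = 0.010404 m
B 690–1990 m: 1300 × 0.35 × 0.79×10⁻⁴ = 0.035945 m
B total: 0.060461 m
Ratio: 0.089947 / 0.060461 ≈ 1.488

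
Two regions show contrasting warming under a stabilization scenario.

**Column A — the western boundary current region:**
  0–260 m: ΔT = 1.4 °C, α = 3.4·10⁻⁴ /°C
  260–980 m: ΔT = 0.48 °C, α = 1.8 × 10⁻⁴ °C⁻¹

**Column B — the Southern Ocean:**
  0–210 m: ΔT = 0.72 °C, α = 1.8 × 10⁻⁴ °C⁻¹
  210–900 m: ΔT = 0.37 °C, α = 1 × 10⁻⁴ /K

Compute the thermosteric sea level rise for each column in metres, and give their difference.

A: 0.186 m; B: 0.0527 m; difference 0.133 m

A Layer 1: 260 × 1.4 × 3.4×10⁻⁴ = 0.12376 m
A 260–980 m: 1.8×10⁻⁴ × 720 × 0.48 = 0.062208 m
A total: 0.185968 m
B 210 × 1.8×10⁻⁴ × 0.72 = 0.027216 m
B Layer 2: 690 × 0.37 × 1×10⁻⁴ = 0.02553 m
B total: 0.052746 m
Difference: 0.185968 − 0.052746 = 0.133222 m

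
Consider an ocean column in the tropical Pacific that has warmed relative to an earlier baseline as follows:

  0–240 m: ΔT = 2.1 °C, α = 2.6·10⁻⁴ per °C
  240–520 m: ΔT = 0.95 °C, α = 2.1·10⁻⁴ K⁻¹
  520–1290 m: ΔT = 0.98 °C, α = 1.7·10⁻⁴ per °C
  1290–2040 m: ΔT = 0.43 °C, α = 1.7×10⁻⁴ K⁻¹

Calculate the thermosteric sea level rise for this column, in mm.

Δh = 370 mm

2.1 × 240 × 2.6×10⁻⁴ = 0.13104 m
240–520 m: 280 × 0.95 × 2.1×10⁻⁴ = 0.05586 m
770 × 0.98 × 1.7×10⁻⁴ = 0.128282 m
1290–2040 m: 750 × 0.43 × 1.7×10⁻⁴ = 0.054825 m
Δh = 0.13104 + 0.05586 + 0.128282 + 0.054825 = 0.370007 m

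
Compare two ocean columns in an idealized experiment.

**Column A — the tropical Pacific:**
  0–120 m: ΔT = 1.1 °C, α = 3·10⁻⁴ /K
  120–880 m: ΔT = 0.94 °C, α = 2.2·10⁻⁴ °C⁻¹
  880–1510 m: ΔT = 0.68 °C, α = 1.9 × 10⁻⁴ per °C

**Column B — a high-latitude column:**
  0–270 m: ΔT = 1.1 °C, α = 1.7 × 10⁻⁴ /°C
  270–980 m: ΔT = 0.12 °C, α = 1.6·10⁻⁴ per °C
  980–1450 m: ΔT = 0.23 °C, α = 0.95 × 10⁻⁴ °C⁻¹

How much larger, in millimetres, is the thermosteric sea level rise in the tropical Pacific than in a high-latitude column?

200 mm larger

A Layer 1: 3×10⁻⁴ × 120 × 1.1 = 0.03960 m
A 0.94 × 2.2×10⁻⁴ × 760 = 0.157168 m
A Layer 3: 0.68 × 630 × 1.9×10⁻⁴ = 0.081396 m
A total: 0.278164 m
B 0–270 m: 270 × 1.7×10⁻⁴ × 1.1 = 0.05049 m
B 270–980 m: 1.6×10⁻⁴ × 0.12 × 710 = 0.013632 m
B 980–1450 m: 470 × 0.23 × 0.95×10⁻⁴ = 0.0102695 m
B total: 0.0743915 m
Difference: 0.278164 − 0.0743915 = 0.2037725 m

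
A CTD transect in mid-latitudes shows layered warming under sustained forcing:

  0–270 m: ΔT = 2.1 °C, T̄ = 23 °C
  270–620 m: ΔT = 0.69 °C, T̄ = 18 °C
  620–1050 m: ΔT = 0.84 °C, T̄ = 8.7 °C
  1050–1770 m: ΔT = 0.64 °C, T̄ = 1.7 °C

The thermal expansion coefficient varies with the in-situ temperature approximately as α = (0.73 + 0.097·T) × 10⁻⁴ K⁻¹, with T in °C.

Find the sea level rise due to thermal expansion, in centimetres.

Layer 1: α = (0.73 + 0.097×23)×10⁻⁴ = 2.961×10⁻⁴ K⁻¹
Layer 2: α = (0.73 + 0.097×18)×10⁻⁴ = 2.476×10⁻⁴ K⁻¹
Layer 3: α = (0.73 + 0.097×8.7)×10⁻⁴ = 1.5739×10⁻⁴ K⁻¹
Layer 4: α = (0.73 + 0.097×1.7)×10⁻⁴ = 0.8949×10⁻⁴ K⁻¹
Layer 1: 2.1 × 2.961×10⁻⁴ × 270 = 0.1678887 m
Layer 2: 2.476×10⁻⁴ × 350 × 0.69 = 0.0597954 m
Layer 3: 1.5739×10⁻⁴ × 0.84 × 430 = 0.056849268 m
Layer 4: 0.8949×10⁻⁴ × 720 × 0.64 = 0.041236992 m
Δh = 0.1678887 + 0.0597954 + 0.056849268 + 0.041236992 = 0.32577036 m ≈ 32.6 cm

about 32.6 cm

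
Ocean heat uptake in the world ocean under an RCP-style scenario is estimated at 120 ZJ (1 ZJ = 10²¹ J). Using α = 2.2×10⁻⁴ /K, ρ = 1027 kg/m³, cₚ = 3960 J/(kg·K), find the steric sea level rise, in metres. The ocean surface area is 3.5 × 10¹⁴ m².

Per unit area: Q = 120×10²¹ / (3.5×10¹⁴) ≈ 3.429×10⁸ J/m²
Δh = αQ/(ρcₚ) = 2.2×10⁻⁴ × 3.429×10⁸ / (1027 × 3960) ≈ 0.018549 m

Δh ≈ 0.0185 m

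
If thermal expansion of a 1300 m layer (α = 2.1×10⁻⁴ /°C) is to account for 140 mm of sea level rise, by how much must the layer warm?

ΔT = Δh/(αH) = 0.14 / (2.1×10⁻⁴ × 1300) ≈ 0.5128 K

0.51 K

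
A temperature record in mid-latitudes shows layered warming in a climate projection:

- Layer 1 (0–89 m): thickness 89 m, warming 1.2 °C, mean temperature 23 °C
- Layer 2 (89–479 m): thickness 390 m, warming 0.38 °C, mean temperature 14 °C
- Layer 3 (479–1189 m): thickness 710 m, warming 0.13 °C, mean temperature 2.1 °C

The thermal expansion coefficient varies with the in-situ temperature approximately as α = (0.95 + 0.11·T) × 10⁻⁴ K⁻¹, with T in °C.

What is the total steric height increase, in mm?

about 85.0 mm

Layer 1: α = (0.95 + 0.11×23)×10⁻⁴ = 3.48×10⁻⁴ K⁻¹
Layer 2: α = (0.95 + 0.11×14)×10⁻⁴ = 2.49×10⁻⁴ K⁻¹
Layer 3: α = (0.95 + 0.11×2.1)×10⁻⁴ = 1.181×10⁻⁴ K⁻¹
3.48×10⁻⁴ × 89 × 1.2 = 0.0371664 m
2.49×10⁻⁴ × 0.38 × 390 = 0.0369018 m
Layer 3: 710 × 0.13 × 1.181×10⁻⁴ = 0.01090063 m
Δh = 0.0371664 + 0.0369018 + 0.01090063 = 0.08496883 m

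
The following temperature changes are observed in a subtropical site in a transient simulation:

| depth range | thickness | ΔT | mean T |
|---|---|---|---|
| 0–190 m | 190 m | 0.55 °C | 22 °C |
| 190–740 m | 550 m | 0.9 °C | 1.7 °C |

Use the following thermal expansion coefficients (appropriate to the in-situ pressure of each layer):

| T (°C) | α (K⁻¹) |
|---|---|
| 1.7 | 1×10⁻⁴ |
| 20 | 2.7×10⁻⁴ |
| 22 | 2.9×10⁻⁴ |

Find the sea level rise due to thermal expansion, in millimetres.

Δh ≈ 80 mm

Layer 1 at 22 °C → α = 2.9×10⁻⁴ K⁻¹
Layer 2 at 1.7 °C → α = 1×10⁻⁴ K⁻¹
0.55 × 190 × 2.9×10⁻⁴ = 0.030305 m
550 × 1×10⁻⁴ × 0.9 = 0.04950 m
Δh = 0.030305 + 0.04950 = 0.079805 m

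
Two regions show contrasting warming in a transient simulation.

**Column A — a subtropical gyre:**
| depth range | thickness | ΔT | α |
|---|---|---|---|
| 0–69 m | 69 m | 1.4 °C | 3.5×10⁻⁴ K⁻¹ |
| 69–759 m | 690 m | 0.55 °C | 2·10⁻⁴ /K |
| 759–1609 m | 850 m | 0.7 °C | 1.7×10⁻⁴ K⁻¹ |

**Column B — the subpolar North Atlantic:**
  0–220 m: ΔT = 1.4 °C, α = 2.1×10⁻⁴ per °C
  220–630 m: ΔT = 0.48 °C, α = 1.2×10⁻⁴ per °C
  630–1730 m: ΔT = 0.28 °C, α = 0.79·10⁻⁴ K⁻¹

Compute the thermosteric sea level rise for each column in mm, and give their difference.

Δh_A ≈ 211 mm, Δh_B ≈ 113 mm; difference ≈ 98.2 mm

A 69 × 3.5×10⁻⁴ × 1.4 = 0.03381 m
A 0.55 × 2×10⁻⁴ × 690 = 0.07590 m
A 0.7 × 1.7×10⁻⁴ × 850 = 0.10115 m
A total: 0.21086 m
B 2.1×10⁻⁴ × 1.4 × 220 = 0.06468 m
B Layer 2: 1.2×10⁻⁴ × 410 × 0.48 = 0.023616 m
B 1100 × 0.28 × 0.79×10⁻⁴ = 0.024332 m
B total: 0.112628 m
Difference: 0.21086 − 0.112628 = 0.098232 m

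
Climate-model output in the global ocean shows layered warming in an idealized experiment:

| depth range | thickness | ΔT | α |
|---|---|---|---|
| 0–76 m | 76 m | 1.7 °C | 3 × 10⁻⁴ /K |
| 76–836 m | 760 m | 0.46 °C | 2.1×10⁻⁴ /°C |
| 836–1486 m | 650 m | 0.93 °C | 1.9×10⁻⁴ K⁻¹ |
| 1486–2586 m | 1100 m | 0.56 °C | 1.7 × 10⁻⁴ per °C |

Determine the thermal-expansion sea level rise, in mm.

Layer 1: 3×10⁻⁴ × 76 × 1.7 = 0.03876 m
76–836 m: 2.1×10⁻⁴ × 760 × 0.46 = 0.073416 m
Layer 3: 650 × 0.93 × 1.9×10⁻⁴ = 0.114855 m
1486–2586 m: 1.7×10⁻⁴ × 1100 × 0.56 = 0.10472 m
Δh = 0.03876 + 0.073416 + 0.114855 + 0.10472 = 0.331751 m

about 332 mm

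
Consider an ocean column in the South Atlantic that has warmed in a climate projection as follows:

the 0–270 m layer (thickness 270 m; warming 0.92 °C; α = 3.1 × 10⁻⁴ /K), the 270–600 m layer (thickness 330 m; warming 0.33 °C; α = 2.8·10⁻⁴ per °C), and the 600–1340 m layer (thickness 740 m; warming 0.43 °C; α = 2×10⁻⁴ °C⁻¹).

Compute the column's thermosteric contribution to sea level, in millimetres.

171 mm

Layer 1: 270 × 0.92 × 3.1×10⁻⁴ = 0.077004 m
270–600 m: 0.33 × 2.8×10⁻⁴ × 330 = 0.030492 m
2×10⁻⁴ × 0.43 × 740 = 0.06364 m
Δh = 0.077004 + 0.030492 + 0.06364 = 0.171136 m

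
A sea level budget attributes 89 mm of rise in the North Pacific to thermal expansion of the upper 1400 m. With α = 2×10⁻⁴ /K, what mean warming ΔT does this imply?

about 0.318 K

ΔT = Δh/(αH) = 0.089 / (2×10⁻⁴ × 1400) ≈ 0.3179 K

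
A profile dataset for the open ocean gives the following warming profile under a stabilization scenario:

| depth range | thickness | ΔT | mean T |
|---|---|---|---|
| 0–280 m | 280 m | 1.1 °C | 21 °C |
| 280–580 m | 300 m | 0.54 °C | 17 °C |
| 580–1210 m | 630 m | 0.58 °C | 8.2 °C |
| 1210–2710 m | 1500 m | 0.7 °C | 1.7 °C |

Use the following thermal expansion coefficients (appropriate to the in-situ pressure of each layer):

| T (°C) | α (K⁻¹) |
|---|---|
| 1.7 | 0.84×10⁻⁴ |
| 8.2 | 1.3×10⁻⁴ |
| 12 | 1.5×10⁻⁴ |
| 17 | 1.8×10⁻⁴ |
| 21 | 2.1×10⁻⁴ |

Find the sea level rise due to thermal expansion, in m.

Δh = 0.230 m

Layer 1 at 21 °C → α = 2.1×10⁻⁴ K⁻¹
Layer 2 at 17 °C → α = 1.8×10⁻⁴ K⁻¹
Layer 3 at 8.2 °C → α = 1.3×10⁻⁴ K⁻¹
Layer 4 at 1.7 °C → α = 0.84×10⁻⁴ K⁻¹
1.1 × 2.1×10⁻⁴ × 280 = 0.06468 m
280–580 m: 1.8×10⁻⁴ × 0.54 × 300 = 0.02916 m
1.3×10⁻⁴ × 630 × 0.58 = 0.047502 m
1210–2710 m: 0.7 × 0.84×10⁻⁴ × 1500 = 0.08820 m
Δh = 0.06468 + 0.02916 + 0.047502 + 0.08820 = 0.229542 m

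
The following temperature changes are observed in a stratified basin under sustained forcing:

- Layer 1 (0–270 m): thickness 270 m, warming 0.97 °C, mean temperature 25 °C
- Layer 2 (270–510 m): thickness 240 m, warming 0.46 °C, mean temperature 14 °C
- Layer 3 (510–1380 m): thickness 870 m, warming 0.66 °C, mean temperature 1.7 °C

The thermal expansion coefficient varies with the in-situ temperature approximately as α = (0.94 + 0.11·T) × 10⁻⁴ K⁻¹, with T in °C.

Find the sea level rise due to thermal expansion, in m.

0.19 m

Layer 1: α = (0.94 + 0.11×25)×10⁻⁴ = 3.69×10⁻⁴ K⁻¹
Layer 2: α = (0.94 + 0.11×14)×10⁻⁴ = 2.48×10⁻⁴ K⁻¹
Layer 3: α = (0.94 + 0.11×1.7)×10⁻⁴ = 1.127×10⁻⁴ K⁻¹
Layer 1: 3.69×10⁻⁴ × 270 × 0.97 = 0.0966411 m
Layer 2: 2.48×10⁻⁴ × 0.46 × 240 = 0.0273792 m
Layer 3: 0.66 × 1.127×10⁻⁴ × 870 = 0.06471234 m
Δh = 0.0966411 + 0.0273792 + 0.06471234 = 0.18873264 m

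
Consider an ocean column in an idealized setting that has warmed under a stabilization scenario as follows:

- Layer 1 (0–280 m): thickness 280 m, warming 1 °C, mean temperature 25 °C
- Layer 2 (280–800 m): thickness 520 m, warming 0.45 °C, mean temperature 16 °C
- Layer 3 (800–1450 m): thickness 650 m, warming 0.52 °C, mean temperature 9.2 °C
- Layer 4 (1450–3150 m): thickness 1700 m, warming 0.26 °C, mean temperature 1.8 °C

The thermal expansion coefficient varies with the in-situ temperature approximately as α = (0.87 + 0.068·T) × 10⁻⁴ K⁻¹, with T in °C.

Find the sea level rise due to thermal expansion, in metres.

Layer 1: α = (0.87 + 0.068×25)×10⁻⁴ = 2.57×10⁻⁴ K⁻¹
Layer 2: α = (0.87 + 0.068×16)×10⁻⁴ = 1.958×10⁻⁴ K⁻¹
Layer 3: α = (0.87 + 0.068×9.2)×10⁻⁴ = 1.4956×10⁻⁴ K⁻¹
Layer 4: α = (0.87 + 0.068×1.8)×10⁻⁴ = 0.9924×10⁻⁴ K⁻¹
1 × 2.57×10⁻⁴ × 280 = 0.07196 m
0.45 × 1.958×10⁻⁴ × 520 = 0.0458172 m
800–1450 m: 650 × 0.52 × 1.4956×10⁻⁴ = 0.05055128 m
1450–3150 m: 0.9924×10⁻⁴ × 1700 × 0.26 = 0.04386408 m
Δh = 0.07196 + 0.0458172 + 0.05055128 + 0.04386408 = 0.21219256 m

Δh ≈ 0.212 m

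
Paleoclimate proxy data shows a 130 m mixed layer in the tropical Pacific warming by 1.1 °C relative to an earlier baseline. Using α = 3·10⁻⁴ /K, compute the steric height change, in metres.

0.043 m of thermosteric rise

Δh = αΔT·H = 3×10⁻⁴ × 1.1 × 130 = 0.04290 m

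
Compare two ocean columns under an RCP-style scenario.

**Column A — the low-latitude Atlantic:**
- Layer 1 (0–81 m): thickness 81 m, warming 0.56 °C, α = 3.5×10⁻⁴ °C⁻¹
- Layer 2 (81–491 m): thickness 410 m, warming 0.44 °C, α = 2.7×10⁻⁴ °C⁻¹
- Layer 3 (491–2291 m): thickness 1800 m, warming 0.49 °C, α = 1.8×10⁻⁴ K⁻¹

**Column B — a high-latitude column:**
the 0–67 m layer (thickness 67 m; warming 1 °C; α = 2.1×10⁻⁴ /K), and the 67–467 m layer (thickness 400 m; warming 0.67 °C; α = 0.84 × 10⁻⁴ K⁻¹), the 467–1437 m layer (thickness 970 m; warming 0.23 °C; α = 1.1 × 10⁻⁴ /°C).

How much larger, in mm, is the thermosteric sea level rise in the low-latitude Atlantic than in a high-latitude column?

160 mm larger

A Layer 1: 3.5×10⁻⁴ × 81 × 0.56 = 0.015876 m
A Layer 2: 0.44 × 410 × 2.7×10⁻⁴ = 0.048708 m
A Layer 3: 1800 × 1.8×10⁻⁴ × 0.49 = 0.15876 m
A total: 0.223344 m
B Layer 1: 2.1×10⁻⁴ × 1 × 67 = 0.01407 m
B Layer 2: 400 × 0.67 × 0.84×10⁻⁴ = 0.022512 m
B 467–1437 m: 1.1×10⁻⁴ × 0.23 × 970 = 0.024541 m
B total: 0.061123 m
Difference: 0.223344 − 0.061123 = 0.162221 m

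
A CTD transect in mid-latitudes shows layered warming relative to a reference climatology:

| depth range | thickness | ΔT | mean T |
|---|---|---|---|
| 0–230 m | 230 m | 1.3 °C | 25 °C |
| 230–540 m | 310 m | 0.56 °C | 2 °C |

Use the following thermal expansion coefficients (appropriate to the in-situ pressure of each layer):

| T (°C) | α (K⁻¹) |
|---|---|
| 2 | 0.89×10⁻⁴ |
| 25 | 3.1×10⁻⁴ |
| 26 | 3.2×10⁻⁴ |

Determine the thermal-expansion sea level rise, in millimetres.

Layer 1 at 25 °C → α = 3.1×10⁻⁴ K⁻¹
Layer 2 at 2 °C → α = 0.89×10⁻⁴ K⁻¹
Layer 1: 230 × 1.3 × 3.1×10⁻⁴ = 0.09269 m
230–540 m: 0.89×10⁻⁴ × 310 × 0.56 = 0.0154504 m
Δh = 0.09269 + 0.0154504 = 0.1081404 m ≈ 110 mm

Δh = 110 mm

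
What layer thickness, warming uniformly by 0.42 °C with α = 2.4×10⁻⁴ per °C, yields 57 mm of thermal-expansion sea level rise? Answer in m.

H = Δh/(αΔT) = 0.057 / (2.4×10⁻⁴ × 0.42) ≈ 565.5 m

about 570 m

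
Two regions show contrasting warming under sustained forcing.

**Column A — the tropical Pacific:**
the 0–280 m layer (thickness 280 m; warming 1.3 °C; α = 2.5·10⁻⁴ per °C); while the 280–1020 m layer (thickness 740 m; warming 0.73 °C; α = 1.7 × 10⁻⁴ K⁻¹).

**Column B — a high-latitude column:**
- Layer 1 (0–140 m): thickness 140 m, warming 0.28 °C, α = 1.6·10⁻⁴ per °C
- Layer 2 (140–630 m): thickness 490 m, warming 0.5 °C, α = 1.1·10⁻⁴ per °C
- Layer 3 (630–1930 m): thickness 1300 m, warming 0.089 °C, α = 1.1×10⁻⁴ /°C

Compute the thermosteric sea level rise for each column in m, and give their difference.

A: 0.183 m; B: 0.0459 m; difference 0.137 m

A 0–280 m: 2.5×10⁻⁴ × 280 × 1.3 = 0.09100 m
A Layer 2: 0.73 × 740 × 1.7×10⁻⁴ = 0.091834 m
A total: 0.182834 m
B 0.28 × 140 × 1.6×10⁻⁴ = 0.006272 m
B 140–630 m: 1.1×10⁻⁴ × 490 × 0.5 = 0.02695 m
B Layer 3: 1.1×10⁻⁴ × 1300 × 0.089 = 0.012727 m
B total: 0.045949 m
Difference: 0.182834 − 0.045949 = 0.136885 m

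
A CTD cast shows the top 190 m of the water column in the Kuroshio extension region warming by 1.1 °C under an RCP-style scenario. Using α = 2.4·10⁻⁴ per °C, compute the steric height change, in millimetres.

50.2 mm

Δh = αΔT·H = 2.4×10⁻⁴ × 1.1 × 190 = 0.05016 m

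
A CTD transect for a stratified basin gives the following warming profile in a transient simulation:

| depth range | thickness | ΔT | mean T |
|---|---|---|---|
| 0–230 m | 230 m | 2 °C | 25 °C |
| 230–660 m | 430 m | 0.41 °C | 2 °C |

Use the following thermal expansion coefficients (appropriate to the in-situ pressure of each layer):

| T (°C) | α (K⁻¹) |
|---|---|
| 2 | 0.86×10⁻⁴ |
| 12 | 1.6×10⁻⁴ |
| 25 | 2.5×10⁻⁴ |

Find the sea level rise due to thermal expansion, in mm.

Layer 1 at 25 °C → α = 2.5×10⁻⁴ K⁻¹
Layer 2 at 2 °C → α = 0.86×10⁻⁴ K⁻¹
2 × 230 × 2.5×10⁻⁴ = 0.11500 m
230–660 m: 0.41 × 430 × 0.86×10⁻⁴ = 0.0151618 m
Δh = 0.11500 + 0.0151618 = 0.1301618 m ≈ 130 mm

Δh = 130 mm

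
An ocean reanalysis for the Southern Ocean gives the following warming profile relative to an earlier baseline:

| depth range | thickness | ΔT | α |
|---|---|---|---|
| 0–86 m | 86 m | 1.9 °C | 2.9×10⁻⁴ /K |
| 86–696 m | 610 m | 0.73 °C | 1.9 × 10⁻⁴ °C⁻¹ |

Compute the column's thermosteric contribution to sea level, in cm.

Layer 1: 86 × 1.9 × 2.9×10⁻⁴ = 0.047386 m
Layer 2: 610 × 0.73 × 1.9×10⁻⁴ = 0.084607 m
Δh = 0.047386 + 0.084607 = 0.131993 m

Δh ≈ 13.2 cm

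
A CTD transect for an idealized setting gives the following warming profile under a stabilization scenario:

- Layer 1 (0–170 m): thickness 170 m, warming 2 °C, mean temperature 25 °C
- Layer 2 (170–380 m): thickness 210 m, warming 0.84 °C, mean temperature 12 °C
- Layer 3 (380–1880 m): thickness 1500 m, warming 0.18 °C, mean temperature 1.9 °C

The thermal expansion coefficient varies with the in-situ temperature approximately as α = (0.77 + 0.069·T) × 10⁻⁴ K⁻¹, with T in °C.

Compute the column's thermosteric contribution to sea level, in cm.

Layer 1: α = (0.77 + 0.069×25)×10⁻⁴ = 2.495×10⁻⁴ K⁻¹
Layer 2: α = (0.77 + 0.069×12)×10⁻⁴ = 1.598×10⁻⁴ K⁻¹
Layer 3: α = (0.77 + 0.069×1.9)×10⁻⁴ = 0.9011×10⁻⁴ K⁻¹
Layer 1: 2 × 2.495×10⁻⁴ × 170 = 0.08483 m
1.598×10⁻⁴ × 0.84 × 210 = 0.02818872 m
Layer 3: 1500 × 0.9011×10⁻⁴ × 0.18 = 0.0243297 m
Δh = 0.08483 + 0.02818872 + 0.0243297 = 0.13734842 m ≈ 13.7 cm

about 13.7 cm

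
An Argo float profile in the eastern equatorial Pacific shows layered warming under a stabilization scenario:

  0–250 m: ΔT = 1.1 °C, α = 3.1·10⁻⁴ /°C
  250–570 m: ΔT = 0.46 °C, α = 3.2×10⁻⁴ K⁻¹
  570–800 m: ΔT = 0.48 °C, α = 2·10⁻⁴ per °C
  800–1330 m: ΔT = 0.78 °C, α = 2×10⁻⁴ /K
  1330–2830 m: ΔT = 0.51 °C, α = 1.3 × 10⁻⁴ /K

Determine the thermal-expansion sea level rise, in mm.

337 mm of thermosteric rise

0–250 m: 1.1 × 3.1×10⁻⁴ × 250 = 0.08525 m
3.2×10⁻⁴ × 320 × 0.46 = 0.047104 m
570–800 m: 0.48 × 230 × 2×10⁻⁴ = 0.02208 m
800–1330 m: 0.78 × 530 × 2×10⁻⁴ = 0.08268 m
1500 × 1.3×10⁻⁴ × 0.51 = 0.09945 m
Δh = 0.08525 + 0.047104 + 0.02208 + 0.08268 + 0.09945 = 0.336564 m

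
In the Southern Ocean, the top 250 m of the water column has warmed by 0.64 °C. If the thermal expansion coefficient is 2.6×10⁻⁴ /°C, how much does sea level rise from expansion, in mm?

Δh = αΔT·H = 2.6×10⁻⁴ × 0.64 × 250 = 0.04160 m

Δh = 41.6 mm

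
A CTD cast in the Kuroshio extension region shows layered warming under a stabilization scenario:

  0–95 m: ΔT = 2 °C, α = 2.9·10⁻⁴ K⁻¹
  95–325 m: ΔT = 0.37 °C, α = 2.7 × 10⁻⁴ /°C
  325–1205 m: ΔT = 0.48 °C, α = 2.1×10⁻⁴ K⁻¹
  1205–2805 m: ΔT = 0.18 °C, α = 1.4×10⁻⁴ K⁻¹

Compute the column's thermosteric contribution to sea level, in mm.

Layer 1: 2.9×10⁻⁴ × 95 × 2 = 0.05510 m
95–325 m: 2.7×10⁻⁴ × 0.37 × 230 = 0.022977 m
Layer 3: 2.1×10⁻⁴ × 0.48 × 880 = 0.088704 m
Layer 4: 1600 × 0.18 × 1.4×10⁻⁴ = 0.04032 m
Δh = 0.05510 + 0.022977 + 0.088704 + 0.04032 = 0.207101 m

about 207 mm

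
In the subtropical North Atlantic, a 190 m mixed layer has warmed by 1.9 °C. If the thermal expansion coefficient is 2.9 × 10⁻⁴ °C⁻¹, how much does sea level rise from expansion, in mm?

about 105 mm

Δh = αΔT·H = 2.9×10⁻⁴ × 1.9 × 190 = 0.10469 m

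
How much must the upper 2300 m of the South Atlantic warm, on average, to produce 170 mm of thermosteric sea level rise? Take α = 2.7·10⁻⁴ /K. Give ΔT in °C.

ΔT = Δh/(αH) = 0.17 / (2.7×10⁻⁴ × 2300) ≈ 0.2738 °C

0.27 °C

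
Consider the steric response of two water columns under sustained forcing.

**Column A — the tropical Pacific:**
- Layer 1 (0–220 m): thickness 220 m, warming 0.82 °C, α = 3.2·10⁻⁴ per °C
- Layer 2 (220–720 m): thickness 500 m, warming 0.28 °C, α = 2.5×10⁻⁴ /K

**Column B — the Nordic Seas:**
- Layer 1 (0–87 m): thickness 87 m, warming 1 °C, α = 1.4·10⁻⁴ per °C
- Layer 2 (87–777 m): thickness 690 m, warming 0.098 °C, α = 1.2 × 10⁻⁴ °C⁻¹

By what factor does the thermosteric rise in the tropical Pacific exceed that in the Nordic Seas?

≈ 4.6×

A Layer 1: 3.2×10⁻⁴ × 0.82 × 220 = 0.057728 m
A 2.5×10⁻⁴ × 0.28 × 500 = 0.03500 m
A total: 0.092728 m
B 87 × 1 × 1.4×10⁻⁴ = 0.01218 m
B 87–777 m: 0.098 × 1.2×10⁻⁴ × 690 = 0.0081144 m
B total: 0.0202944 m
Ratio: 0.092728 / 0.0202944 ≈ 4.569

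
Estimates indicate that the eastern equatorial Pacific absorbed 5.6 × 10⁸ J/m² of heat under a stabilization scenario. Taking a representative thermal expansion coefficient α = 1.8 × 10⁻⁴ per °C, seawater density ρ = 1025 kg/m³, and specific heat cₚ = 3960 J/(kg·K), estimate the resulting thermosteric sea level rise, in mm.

Δh = 24.8 mm

Δh = αQ/(ρcₚ) = 1.8×10⁻⁴ × 5.6×10⁸ / (1025 × 3960) ≈ 0.024834 m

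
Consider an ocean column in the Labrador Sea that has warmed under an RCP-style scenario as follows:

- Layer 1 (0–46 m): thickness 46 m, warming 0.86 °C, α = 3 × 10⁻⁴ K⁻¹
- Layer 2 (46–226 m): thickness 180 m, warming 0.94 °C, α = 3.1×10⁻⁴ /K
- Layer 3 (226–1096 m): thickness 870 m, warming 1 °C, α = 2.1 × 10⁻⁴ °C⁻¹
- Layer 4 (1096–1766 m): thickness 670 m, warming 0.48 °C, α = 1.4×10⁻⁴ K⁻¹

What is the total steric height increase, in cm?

0–46 m: 3×10⁻⁴ × 0.86 × 46 = 0.011868 m
46–226 m: 180 × 3.1×10⁻⁴ × 0.94 = 0.052452 m
226–1096 m: 2.1×10⁻⁴ × 870 × 1 = 0.18270 m
670 × 1.4×10⁻⁴ × 0.48 = 0.045024 m
Δh = 0.011868 + 0.052452 + 0.18270 + 0.045024 = 0.292044 m ≈ 29.2 cm

about 29.2 cm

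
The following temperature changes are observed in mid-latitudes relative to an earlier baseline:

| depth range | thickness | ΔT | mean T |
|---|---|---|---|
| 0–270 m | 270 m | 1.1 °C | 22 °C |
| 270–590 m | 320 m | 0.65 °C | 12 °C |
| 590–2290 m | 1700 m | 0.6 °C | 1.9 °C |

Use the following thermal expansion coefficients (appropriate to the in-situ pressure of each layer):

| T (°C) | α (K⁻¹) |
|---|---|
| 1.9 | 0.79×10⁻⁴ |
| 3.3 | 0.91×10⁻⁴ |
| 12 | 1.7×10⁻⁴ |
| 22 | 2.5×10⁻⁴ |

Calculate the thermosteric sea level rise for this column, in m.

0.19 m of thermosteric rise

Layer 1 at 22 °C → α = 2.5×10⁻⁴ K⁻¹
Layer 2 at 12 °C → α = 1.7×10⁻⁴ K⁻¹
Layer 3 at 1.9 °C → α = 0.79×10⁻⁴ K⁻¹
0–270 m: 2.5×10⁻⁴ × 1.1 × 270 = 0.07425 m
1.7×10⁻⁴ × 0.65 × 320 = 0.03536 m
0.79×10⁻⁴ × 1700 × 0.6 = 0.08058 m
Δh = 0.07425 + 0.03536 + 0.08058 = 0.19019 m ≈ 0.19 m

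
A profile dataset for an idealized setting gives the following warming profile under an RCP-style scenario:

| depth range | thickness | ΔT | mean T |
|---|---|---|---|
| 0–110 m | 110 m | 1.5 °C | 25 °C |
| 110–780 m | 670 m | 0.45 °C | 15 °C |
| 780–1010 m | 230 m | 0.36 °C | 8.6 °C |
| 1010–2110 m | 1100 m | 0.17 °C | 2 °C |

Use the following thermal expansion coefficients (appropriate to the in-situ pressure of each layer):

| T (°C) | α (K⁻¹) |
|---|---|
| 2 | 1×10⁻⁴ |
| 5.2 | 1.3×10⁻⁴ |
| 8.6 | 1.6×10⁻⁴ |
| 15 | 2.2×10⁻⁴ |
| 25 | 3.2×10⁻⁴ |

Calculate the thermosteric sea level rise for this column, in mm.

151 mm of thermosteric rise

Layer 1 at 25 °C → α = 3.2×10⁻⁴ K⁻¹
Layer 2 at 15 °C → α = 2.2×10⁻⁴ K⁻¹
Layer 3 at 8.6 °C → α = 1.6×10⁻⁴ K⁻¹
Layer 4 at 2 °C → α = 1×10⁻⁴ K⁻¹
Layer 1: 3.2×10⁻⁴ × 110 × 1.5 = 0.05280 m
0.45 × 2.2×10⁻⁴ × 670 = 0.06633 m
780–1010 m: 1.6×10⁻⁴ × 0.36 × 230 = 0.013248 m
1×10⁻⁴ × 0.17 × 1100 = 0.01870 m
Δh = 0.05280 + 0.06633 + 0.013248 + 0.01870 = 0.151078 m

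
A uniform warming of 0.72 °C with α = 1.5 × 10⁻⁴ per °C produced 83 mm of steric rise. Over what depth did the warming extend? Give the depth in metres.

H = Δh/(αΔT) = 0.083 / (1.5×10⁻⁴ × 0.72) ≈ 768.5 m

769 m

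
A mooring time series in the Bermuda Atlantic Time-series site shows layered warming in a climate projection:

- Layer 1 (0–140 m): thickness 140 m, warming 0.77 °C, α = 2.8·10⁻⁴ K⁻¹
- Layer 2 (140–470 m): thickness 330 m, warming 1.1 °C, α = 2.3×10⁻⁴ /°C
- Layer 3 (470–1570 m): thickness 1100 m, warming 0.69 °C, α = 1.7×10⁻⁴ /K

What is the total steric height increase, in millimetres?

Δh = 240 mm

0–140 m: 140 × 0.77 × 2.8×10⁻⁴ = 0.030184 m
140–470 m: 1.1 × 330 × 2.3×10⁻⁴ = 0.08349 m
1.7×10⁻⁴ × 0.69 × 1100 = 0.12903 m
Δh = 0.030184 + 0.08349 + 0.12903 = 0.242704 m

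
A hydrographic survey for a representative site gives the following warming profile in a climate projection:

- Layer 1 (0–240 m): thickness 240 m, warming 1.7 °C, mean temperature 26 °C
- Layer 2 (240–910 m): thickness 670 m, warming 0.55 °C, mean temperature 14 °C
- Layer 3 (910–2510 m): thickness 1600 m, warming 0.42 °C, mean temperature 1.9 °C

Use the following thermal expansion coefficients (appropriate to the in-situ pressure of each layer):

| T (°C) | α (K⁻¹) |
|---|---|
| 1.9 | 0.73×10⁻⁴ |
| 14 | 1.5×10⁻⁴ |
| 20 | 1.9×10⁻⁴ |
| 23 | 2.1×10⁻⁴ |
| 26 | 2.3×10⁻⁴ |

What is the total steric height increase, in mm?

Layer 1 at 26 °C → α = 2.3×10⁻⁴ K⁻¹
Layer 2 at 14 °C → α = 1.5×10⁻⁴ K⁻¹
Layer 3 at 1.9 °C → α = 0.73×10⁻⁴ K⁻¹
0–240 m: 1.7 × 2.3×10⁻⁴ × 240 = 0.09384 m
Layer 2: 1.5×10⁻⁴ × 0.55 × 670 = 0.055275 m
Layer 3: 1600 × 0.73×10⁻⁴ × 0.42 = 0.049056 m
Δh = 0.09384 + 0.055275 + 0.049056 = 0.198171 m ≈ 198 mm

Δh ≈ 198 mm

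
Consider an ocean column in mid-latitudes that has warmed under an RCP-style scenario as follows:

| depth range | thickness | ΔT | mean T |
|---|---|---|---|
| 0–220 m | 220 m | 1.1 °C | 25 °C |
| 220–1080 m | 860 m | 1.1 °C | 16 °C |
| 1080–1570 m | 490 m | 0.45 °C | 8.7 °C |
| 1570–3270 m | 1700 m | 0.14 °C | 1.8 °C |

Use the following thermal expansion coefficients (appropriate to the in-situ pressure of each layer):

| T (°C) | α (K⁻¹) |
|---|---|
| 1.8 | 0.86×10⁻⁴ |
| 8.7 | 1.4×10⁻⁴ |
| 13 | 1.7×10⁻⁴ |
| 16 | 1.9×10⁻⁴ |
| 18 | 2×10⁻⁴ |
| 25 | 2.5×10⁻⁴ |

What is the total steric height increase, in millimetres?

292 mm

Layer 1 at 25 °C → α = 2.5×10⁻⁴ K⁻¹
Layer 2 at 16 °C → α = 1.9×10⁻⁴ K⁻¹
Layer 3 at 8.7 °C → α = 1.4×10⁻⁴ K⁻¹
Layer 4 at 1.8 °C → α = 0.86×10⁻⁴ K⁻¹
Layer 1: 2.5×10⁻⁴ × 1.1 × 220 = 0.06050 m
Layer 2: 860 × 1.1 × 1.9×10⁻⁴ = 0.17974 m
Layer 3: 490 × 0.45 × 1.4×10⁻⁴ = 0.03087 m
Layer 4: 0.14 × 0.86×10⁻⁴ × 1700 = 0.020468 m
Δh = 0.06050 + 0.17974 + 0.03087 + 0.020468 = 0.291578 m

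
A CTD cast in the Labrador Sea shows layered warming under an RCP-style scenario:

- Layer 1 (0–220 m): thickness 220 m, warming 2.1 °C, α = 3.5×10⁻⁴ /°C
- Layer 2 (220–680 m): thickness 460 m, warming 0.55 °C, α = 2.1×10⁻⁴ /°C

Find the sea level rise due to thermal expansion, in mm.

Δh = 215 mm

2.1 × 3.5×10⁻⁴ × 220 = 0.16170 m
Layer 2: 2.1×10⁻⁴ × 460 × 0.55 = 0.05313 m
Δh = 0.16170 + 0.05313 = 0.21483 m ≈ 215 mm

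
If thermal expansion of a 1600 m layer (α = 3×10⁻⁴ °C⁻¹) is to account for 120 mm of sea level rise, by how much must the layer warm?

ΔT = Δh/(αH) = 0.12 / (3×10⁻⁴ × 1600) = 0.2500 °C

0.25 °C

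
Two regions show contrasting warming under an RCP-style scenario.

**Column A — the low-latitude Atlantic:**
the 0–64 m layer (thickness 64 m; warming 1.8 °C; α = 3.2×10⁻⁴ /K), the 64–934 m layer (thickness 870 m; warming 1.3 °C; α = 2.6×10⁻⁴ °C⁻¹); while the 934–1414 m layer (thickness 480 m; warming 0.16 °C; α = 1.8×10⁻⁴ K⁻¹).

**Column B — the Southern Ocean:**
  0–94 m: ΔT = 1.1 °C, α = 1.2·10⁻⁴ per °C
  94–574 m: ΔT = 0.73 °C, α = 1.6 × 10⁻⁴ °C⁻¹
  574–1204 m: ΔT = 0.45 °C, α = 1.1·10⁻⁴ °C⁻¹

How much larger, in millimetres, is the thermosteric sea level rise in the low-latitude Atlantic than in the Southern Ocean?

Δh_A − Δh_B ≈ 245 mm

A 0–64 m: 3.2×10⁻⁴ × 64 × 1.8 = 0.036864 m
A 1.3 × 2.6×10⁻⁴ × 870 = 0.29406 m
A 1.8×10⁻⁴ × 480 × 0.16 = 0.013824 m
A total: 0.344748 m
B Layer 1: 94 × 1.1 × 1.2×10⁻⁴ = 0.012408 m
B 1.6×10⁻⁴ × 0.73 × 480 = 0.056064 m
B Layer 3: 630 × 0.45 × 1.1×10⁻⁴ = 0.031185 m
B total: 0.099657 m
Difference: 0.344748 − 0.099657 = 0.245091 m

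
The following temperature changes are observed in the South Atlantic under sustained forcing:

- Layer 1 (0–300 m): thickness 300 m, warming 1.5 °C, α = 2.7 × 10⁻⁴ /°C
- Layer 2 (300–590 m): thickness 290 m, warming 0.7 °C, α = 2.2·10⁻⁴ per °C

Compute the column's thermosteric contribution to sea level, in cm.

300 × 2.7×10⁻⁴ × 1.5 = 0.12150 m
300–590 m: 290 × 2.2×10⁻⁴ × 0.7 = 0.04466 m
Δh = 0.12150 + 0.04466 = 0.16616 m

Δh = 16.6 cm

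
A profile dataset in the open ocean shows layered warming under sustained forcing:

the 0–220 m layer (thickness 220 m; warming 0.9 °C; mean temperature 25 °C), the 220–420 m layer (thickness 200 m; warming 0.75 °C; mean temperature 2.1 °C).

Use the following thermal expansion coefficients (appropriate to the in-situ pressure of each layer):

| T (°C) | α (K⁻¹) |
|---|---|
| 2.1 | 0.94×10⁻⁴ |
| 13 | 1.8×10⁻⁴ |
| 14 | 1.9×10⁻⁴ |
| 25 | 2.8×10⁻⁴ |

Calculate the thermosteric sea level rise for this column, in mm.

Layer 1 at 25 °C → α = 2.8×10⁻⁴ K⁻¹
Layer 2 at 2.1 °C → α = 0.94×10⁻⁴ K⁻¹
Layer 1: 2.8×10⁻⁴ × 0.9 × 220 = 0.05544 m
200 × 0.94×10⁻⁴ × 0.75 = 0.01410 m
Δh = 0.05544 + 0.01410 = 0.06954 m ≈ 69.5 mm

about 69.5 mm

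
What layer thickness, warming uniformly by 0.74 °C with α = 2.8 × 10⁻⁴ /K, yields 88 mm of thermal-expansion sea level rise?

H = Δh/(αΔT) = 0.088 / (2.8×10⁻⁴ × 0.74) ≈ 424.7 m

about 425 m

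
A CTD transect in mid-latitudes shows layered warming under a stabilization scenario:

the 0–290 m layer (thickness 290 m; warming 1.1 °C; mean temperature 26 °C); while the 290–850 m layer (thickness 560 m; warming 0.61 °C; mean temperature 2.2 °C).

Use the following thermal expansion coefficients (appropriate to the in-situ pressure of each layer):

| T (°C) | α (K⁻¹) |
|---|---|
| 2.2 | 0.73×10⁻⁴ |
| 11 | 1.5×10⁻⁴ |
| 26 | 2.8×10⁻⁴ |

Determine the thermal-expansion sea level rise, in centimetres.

Layer 1 at 26 °C → α = 2.8×10⁻⁴ K⁻¹
Layer 2 at 2.2 °C → α = 0.73×10⁻⁴ K⁻¹
290 × 1.1 × 2.8×10⁻⁴ = 0.08932 m
Layer 2: 0.61 × 560 × 0.73×10⁻⁴ = 0.0249368 m
Δh = 0.08932 + 0.0249368 = 0.1142568 m

about 11.4 cm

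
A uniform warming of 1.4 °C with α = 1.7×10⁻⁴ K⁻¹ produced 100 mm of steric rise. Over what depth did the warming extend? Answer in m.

420 m

H = Δh/(αΔT) = 0.1 / (1.7×10⁻⁴ × 1.4) ≈ 420.2 m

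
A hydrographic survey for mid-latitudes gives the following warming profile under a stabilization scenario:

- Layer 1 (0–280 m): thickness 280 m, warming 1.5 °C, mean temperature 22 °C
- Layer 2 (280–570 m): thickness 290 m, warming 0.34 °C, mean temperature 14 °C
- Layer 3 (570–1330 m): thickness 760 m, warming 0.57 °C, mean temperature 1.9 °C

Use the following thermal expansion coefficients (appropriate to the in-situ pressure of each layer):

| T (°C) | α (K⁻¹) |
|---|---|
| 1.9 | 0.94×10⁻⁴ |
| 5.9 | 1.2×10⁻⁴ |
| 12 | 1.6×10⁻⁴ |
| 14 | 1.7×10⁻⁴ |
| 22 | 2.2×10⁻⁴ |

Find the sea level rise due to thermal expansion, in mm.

Δh = 150 mm

Layer 1 at 22 °C → α = 2.2×10⁻⁴ K⁻¹
Layer 2 at 14 °C → α = 1.7×10⁻⁴ K⁻¹
Layer 3 at 1.9 °C → α = 0.94×10⁻⁴ K⁻¹
Layer 1: 280 × 1.5 × 2.2×10⁻⁴ = 0.09240 m
Layer 2: 0.34 × 290 × 1.7×10⁻⁴ = 0.016762 m
Layer 3: 760 × 0.94×10⁻⁴ × 0.57 = 0.0407208 m
Δh = 0.09240 + 0.016762 + 0.0407208 = 0.1498828 m ≈ 150 mm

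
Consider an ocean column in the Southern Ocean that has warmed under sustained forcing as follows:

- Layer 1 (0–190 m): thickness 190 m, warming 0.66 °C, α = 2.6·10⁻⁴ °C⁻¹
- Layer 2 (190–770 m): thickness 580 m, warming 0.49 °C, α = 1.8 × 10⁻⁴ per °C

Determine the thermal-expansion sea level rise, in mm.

Δh = 83.8 mm

0–190 m: 190 × 0.66 × 2.6×10⁻⁴ = 0.032604 m
Layer 2: 1.8×10⁻⁴ × 580 × 0.49 = 0.051156 m
Δh = 0.032604 + 0.051156 = 0.08376 m ≈ 83.8 mm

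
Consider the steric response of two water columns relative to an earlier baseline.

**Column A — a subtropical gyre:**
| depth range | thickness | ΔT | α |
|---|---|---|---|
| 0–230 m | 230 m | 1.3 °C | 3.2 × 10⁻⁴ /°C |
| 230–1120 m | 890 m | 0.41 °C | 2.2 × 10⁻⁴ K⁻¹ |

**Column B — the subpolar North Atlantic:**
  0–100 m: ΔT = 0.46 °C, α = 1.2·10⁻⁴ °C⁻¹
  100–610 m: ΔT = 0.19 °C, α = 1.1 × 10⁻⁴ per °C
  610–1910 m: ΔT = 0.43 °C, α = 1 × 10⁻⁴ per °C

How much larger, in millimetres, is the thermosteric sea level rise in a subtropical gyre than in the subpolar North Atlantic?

100 mm larger

A 1.3 × 3.2×10⁻⁴ × 230 = 0.09568 m
A 0.41 × 2.2×10⁻⁴ × 890 = 0.080278 m
A total: 0.175958 m
B Layer 1: 100 × 1.2×10⁻⁴ × 0.46 = 0.00552 m
B 0.19 × 510 × 1.1×10⁻⁴ = 0.010659 m
B 610–1910 m: 1×10⁻⁴ × 1300 × 0.43 = 0.05590 m
B total: 0.072079 m
Difference: 0.175958 − 0.072079 = 0.103879 m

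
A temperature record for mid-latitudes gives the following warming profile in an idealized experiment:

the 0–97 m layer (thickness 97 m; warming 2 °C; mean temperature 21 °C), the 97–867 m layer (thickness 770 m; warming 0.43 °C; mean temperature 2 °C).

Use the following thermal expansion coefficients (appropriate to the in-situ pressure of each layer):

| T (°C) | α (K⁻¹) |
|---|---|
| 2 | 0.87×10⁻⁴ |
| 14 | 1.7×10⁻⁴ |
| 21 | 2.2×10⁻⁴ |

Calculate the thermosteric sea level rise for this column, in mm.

Layer 1 at 21 °C → α = 2.2×10⁻⁴ K⁻¹
Layer 2 at 2 °C → α = 0.87×10⁻⁴ K⁻¹
0–97 m: 2.2×10⁻⁴ × 2 × 97 = 0.04268 m
97–867 m: 0.43 × 0.87×10⁻⁴ × 770 = 0.0288057 m
Δh = 0.04268 + 0.0288057 = 0.0714857 m ≈ 71.5 mm

Δh ≈ 71.5 mm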